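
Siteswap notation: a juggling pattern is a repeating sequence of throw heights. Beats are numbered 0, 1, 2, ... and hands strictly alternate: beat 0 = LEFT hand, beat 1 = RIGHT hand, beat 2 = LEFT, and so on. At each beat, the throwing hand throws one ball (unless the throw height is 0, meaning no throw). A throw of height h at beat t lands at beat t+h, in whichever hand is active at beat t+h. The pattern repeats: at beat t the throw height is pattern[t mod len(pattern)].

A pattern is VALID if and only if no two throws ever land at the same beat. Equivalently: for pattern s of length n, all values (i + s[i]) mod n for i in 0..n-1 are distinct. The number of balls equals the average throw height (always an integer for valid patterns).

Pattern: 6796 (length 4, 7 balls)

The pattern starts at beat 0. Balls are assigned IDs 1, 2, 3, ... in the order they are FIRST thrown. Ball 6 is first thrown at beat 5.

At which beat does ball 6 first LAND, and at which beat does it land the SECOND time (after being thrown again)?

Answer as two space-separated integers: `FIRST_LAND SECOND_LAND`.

Beat 0 (L): throw ball1 h=6 -> lands@6:L; in-air after throw: [b1@6:L]
Beat 1 (R): throw ball2 h=7 -> lands@8:L; in-air after throw: [b1@6:L b2@8:L]
Beat 2 (L): throw ball3 h=9 -> lands@11:R; in-air after throw: [b1@6:L b2@8:L b3@11:R]
Beat 3 (R): throw ball4 h=6 -> lands@9:R; in-air after throw: [b1@6:L b2@8:L b4@9:R b3@11:R]
Beat 4 (L): throw ball5 h=6 -> lands@10:L; in-air after throw: [b1@6:L b2@8:L b4@9:R b5@10:L b3@11:R]
Beat 5 (R): throw ball6 h=7 -> lands@12:L; in-air after throw: [b1@6:L b2@8:L b4@9:R b5@10:L b3@11:R b6@12:L]
Beat 6 (L): throw ball1 h=9 -> lands@15:R; in-air after throw: [b2@8:L b4@9:R b5@10:L b3@11:R b6@12:L b1@15:R]
Beat 7 (R): throw ball7 h=6 -> lands@13:R; in-air after throw: [b2@8:L b4@9:R b5@10:L b3@11:R b6@12:L b7@13:R b1@15:R]
Beat 8 (L): throw ball2 h=6 -> lands@14:L; in-air after throw: [b4@9:R b5@10:L b3@11:R b6@12:L b7@13:R b2@14:L b1@15:R]
Beat 9 (R): throw ball4 h=7 -> lands@16:L; in-air after throw: [b5@10:L b3@11:R b6@12:L b7@13:R b2@14:L b1@15:R b4@16:L]
Beat 10 (L): throw ball5 h=9 -> lands@19:R; in-air after throw: [b3@11:R b6@12:L b7@13:R b2@14:L b1@15:R b4@16:L b5@19:R]
Beat 11 (R): throw ball3 h=6 -> lands@17:R; in-air after throw: [b6@12:L b7@13:R b2@14:L b1@15:R b4@16:L b3@17:R b5@19:R]
Beat 12 (L): throw ball6 h=6 -> lands@18:L; in-air after throw: [b7@13:R b2@14:L b1@15:R b4@16:L b3@17:R b6@18:L b5@19:R]
Beat 13 (R): throw ball7 h=7 -> lands@20:L; in-air after throw: [b2@14:L b1@15:R b4@16:L b3@17:R b6@18:L b5@19:R b7@20:L]
Beat 14 (L): throw ball2 h=9 -> lands@23:R; in-air after throw: [b1@15:R b4@16:L b3@17:R b6@18:L b5@19:R b7@20:L b2@23:R]
Beat 15 (R): throw ball1 h=6 -> lands@21:R; in-air after throw: [b4@16:L b3@17:R b6@18:L b5@19:R b7@20:L b1@21:R b2@23:R]
Beat 16 (L): throw ball4 h=6 -> lands@22:L; in-air after throw: [b3@17:R b6@18:L b5@19:R b7@20:L b1@21:R b4@22:L b2@23:R]
Beat 17 (R): throw ball3 h=7 -> lands@24:L; in-air after throw: [b6@18:L b5@19:R b7@20:L b1@21:R b4@22:L b2@23:R b3@24:L]
Beat 18 (L): throw ball6 h=9 -> lands@27:R; in-air after throw: [b5@19:R b7@20:L b1@21:R b4@22:L b2@23:R b3@24:L b6@27:R]
Ball 6: thrown@5 h=7 -> first land @12; rethrown@12 h=6 -> second land @18

Answer: 12 18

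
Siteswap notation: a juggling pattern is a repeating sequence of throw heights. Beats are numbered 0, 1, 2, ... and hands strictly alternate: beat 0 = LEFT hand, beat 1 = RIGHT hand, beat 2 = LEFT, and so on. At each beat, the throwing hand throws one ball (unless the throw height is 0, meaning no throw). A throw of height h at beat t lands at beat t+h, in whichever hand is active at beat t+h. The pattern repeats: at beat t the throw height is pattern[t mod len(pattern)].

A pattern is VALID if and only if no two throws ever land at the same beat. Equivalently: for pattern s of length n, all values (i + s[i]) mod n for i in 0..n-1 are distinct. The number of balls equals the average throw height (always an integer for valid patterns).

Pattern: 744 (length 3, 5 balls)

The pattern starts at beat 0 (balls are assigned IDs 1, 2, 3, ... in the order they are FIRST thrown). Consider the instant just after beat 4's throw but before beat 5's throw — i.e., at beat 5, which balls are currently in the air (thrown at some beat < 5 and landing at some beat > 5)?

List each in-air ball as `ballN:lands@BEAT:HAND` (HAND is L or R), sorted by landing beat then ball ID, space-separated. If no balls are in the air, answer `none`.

Answer: ball3:lands@6:L ball1:lands@7:R ball5:lands@8:L ball4:lands@10:L

Derivation:
Beat 0 (L): throw ball1 h=7 -> lands@7:R; in-air after throw: [b1@7:R]
Beat 1 (R): throw ball2 h=4 -> lands@5:R; in-air after throw: [b2@5:R b1@7:R]
Beat 2 (L): throw ball3 h=4 -> lands@6:L; in-air after throw: [b2@5:R b3@6:L b1@7:R]
Beat 3 (R): throw ball4 h=7 -> lands@10:L; in-air after throw: [b2@5:R b3@6:L b1@7:R b4@10:L]
Beat 4 (L): throw ball5 h=4 -> lands@8:L; in-air after throw: [b2@5:R b3@6:L b1@7:R b5@8:L b4@10:L]
Beat 5 (R): throw ball2 h=4 -> lands@9:R; in-air after throw: [b3@6:L b1@7:R b5@8:L b2@9:R b4@10:L]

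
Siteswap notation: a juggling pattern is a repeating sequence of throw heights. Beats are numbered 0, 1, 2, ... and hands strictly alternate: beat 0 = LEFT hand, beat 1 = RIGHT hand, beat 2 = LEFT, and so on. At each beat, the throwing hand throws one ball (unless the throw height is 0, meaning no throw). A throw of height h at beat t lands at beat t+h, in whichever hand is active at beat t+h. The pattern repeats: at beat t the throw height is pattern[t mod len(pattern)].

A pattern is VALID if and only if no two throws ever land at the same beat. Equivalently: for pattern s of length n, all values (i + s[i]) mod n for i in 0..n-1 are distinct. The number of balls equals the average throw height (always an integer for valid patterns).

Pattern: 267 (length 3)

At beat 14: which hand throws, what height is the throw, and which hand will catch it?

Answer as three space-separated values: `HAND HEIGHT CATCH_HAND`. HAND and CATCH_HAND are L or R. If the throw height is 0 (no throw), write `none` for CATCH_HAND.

Answer: L 7 R

Derivation:
Beat 14: 14 mod 2 = 0, so hand = L
Throw height = pattern[14 mod 3] = pattern[2] = 7
Lands at beat 14+7=21, 21 mod 2 = 1, so catch hand = R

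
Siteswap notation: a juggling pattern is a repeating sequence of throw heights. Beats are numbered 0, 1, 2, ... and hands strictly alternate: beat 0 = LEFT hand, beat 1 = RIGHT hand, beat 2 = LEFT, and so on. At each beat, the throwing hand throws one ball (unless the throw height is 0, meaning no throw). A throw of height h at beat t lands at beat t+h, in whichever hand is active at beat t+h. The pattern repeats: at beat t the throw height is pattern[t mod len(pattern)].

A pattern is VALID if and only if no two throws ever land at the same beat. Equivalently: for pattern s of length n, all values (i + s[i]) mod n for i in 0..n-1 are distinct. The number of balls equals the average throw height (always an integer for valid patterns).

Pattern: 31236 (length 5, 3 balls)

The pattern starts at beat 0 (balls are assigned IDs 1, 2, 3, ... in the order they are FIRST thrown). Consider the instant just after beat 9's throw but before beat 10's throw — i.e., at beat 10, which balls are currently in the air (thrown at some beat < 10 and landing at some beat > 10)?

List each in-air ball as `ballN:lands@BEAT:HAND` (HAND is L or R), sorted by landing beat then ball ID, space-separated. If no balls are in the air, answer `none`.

Beat 0 (L): throw ball1 h=3 -> lands@3:R; in-air after throw: [b1@3:R]
Beat 1 (R): throw ball2 h=1 -> lands@2:L; in-air after throw: [b2@2:L b1@3:R]
Beat 2 (L): throw ball2 h=2 -> lands@4:L; in-air after throw: [b1@3:R b2@4:L]
Beat 3 (R): throw ball1 h=3 -> lands@6:L; in-air after throw: [b2@4:L b1@6:L]
Beat 4 (L): throw ball2 h=6 -> lands@10:L; in-air after throw: [b1@6:L b2@10:L]
Beat 5 (R): throw ball3 h=3 -> lands@8:L; in-air after throw: [b1@6:L b3@8:L b2@10:L]
Beat 6 (L): throw ball1 h=1 -> lands@7:R; in-air after throw: [b1@7:R b3@8:L b2@10:L]
Beat 7 (R): throw ball1 h=2 -> lands@9:R; in-air after throw: [b3@8:L b1@9:R b2@10:L]
Beat 8 (L): throw ball3 h=3 -> lands@11:R; in-air after throw: [b1@9:R b2@10:L b3@11:R]
Beat 9 (R): throw ball1 h=6 -> lands@15:R; in-air after throw: [b2@10:L b3@11:R b1@15:R]
Beat 10 (L): throw ball2 h=3 -> lands@13:R; in-air after throw: [b3@11:R b2@13:R b1@15:R]

Answer: ball3:lands@11:R ball1:lands@15:R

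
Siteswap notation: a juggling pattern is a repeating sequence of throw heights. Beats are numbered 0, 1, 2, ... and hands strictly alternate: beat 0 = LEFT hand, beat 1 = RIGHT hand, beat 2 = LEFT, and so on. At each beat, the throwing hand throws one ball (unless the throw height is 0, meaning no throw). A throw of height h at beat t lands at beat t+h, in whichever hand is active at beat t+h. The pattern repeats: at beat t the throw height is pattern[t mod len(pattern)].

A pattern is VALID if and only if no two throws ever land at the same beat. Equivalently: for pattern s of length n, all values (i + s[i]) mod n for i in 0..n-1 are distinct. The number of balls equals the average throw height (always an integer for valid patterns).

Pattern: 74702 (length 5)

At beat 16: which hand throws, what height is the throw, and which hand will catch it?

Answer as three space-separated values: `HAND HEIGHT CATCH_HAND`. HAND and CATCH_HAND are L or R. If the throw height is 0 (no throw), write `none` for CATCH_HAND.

Beat 16: 16 mod 2 = 0, so hand = L
Throw height = pattern[16 mod 5] = pattern[1] = 4
Lands at beat 16+4=20, 20 mod 2 = 0, so catch hand = L

Answer: L 4 L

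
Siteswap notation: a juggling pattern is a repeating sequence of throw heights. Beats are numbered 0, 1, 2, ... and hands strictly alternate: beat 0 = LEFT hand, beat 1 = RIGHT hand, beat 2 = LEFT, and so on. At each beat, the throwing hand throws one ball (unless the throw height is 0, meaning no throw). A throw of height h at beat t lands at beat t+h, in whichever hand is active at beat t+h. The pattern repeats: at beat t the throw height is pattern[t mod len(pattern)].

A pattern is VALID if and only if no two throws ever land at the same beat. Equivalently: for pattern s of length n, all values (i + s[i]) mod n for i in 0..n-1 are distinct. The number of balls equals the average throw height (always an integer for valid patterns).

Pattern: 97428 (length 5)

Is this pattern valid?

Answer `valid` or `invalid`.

Answer: valid

Derivation:
i=0: (i + s[i]) mod n = (0 + 9) mod 5 = 4
i=1: (i + s[i]) mod n = (1 + 7) mod 5 = 3
i=2: (i + s[i]) mod n = (2 + 4) mod 5 = 1
i=3: (i + s[i]) mod n = (3 + 2) mod 5 = 0
i=4: (i + s[i]) mod n = (4 + 8) mod 5 = 2
Residues: [4, 3, 1, 0, 2], distinct: True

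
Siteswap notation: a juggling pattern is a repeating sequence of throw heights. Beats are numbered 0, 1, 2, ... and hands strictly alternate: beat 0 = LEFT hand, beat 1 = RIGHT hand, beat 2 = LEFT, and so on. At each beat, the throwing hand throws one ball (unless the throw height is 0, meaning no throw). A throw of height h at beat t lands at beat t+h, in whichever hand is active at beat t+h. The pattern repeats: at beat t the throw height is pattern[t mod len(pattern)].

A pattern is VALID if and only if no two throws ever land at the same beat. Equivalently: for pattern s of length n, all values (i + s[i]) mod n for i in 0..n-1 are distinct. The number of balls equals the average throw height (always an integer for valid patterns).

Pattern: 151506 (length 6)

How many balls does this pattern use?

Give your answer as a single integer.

Answer: 3

Derivation:
Pattern = [1, 5, 1, 5, 0, 6], length n = 6
  position 0: throw height = 1, running sum = 1
  position 1: throw height = 5, running sum = 6
  position 2: throw height = 1, running sum = 7
  position 3: throw height = 5, running sum = 12
  position 4: throw height = 0, running sum = 12
  position 5: throw height = 6, running sum = 18
Total sum = 18; balls = sum / n = 18 / 6 = 3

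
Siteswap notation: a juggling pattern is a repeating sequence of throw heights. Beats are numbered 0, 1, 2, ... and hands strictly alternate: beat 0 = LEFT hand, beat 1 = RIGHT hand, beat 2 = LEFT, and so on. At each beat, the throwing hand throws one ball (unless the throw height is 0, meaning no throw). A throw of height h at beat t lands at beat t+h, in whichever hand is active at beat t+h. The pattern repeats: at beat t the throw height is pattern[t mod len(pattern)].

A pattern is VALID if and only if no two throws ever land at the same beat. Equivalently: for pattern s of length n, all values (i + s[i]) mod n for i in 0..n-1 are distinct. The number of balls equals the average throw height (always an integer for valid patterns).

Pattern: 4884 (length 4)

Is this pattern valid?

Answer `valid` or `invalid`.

Answer: valid

Derivation:
i=0: (i + s[i]) mod n = (0 + 4) mod 4 = 0
i=1: (i + s[i]) mod n = (1 + 8) mod 4 = 1
i=2: (i + s[i]) mod n = (2 + 8) mod 4 = 2
i=3: (i + s[i]) mod n = (3 + 4) mod 4 = 3
Residues: [0, 1, 2, 3], distinct: True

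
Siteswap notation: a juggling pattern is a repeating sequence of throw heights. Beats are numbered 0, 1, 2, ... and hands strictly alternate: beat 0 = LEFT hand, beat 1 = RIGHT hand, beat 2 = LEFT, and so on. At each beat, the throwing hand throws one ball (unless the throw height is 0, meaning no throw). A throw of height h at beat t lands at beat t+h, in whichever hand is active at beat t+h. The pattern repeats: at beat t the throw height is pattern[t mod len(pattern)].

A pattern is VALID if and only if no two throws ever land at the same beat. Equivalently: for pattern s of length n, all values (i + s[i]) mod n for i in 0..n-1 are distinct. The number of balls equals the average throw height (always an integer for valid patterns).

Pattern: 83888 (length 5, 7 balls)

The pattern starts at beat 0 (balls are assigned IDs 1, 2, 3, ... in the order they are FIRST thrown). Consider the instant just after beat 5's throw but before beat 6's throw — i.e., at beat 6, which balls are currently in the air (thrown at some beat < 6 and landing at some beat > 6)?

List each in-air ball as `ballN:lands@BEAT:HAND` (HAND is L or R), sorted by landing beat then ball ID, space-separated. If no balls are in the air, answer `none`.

Beat 0 (L): throw ball1 h=8 -> lands@8:L; in-air after throw: [b1@8:L]
Beat 1 (R): throw ball2 h=3 -> lands@4:L; in-air after throw: [b2@4:L b1@8:L]
Beat 2 (L): throw ball3 h=8 -> lands@10:L; in-air after throw: [b2@4:L b1@8:L b3@10:L]
Beat 3 (R): throw ball4 h=8 -> lands@11:R; in-air after throw: [b2@4:L b1@8:L b3@10:L b4@11:R]
Beat 4 (L): throw ball2 h=8 -> lands@12:L; in-air after throw: [b1@8:L b3@10:L b4@11:R b2@12:L]
Beat 5 (R): throw ball5 h=8 -> lands@13:R; in-air after throw: [b1@8:L b3@10:L b4@11:R b2@12:L b5@13:R]
Beat 6 (L): throw ball6 h=3 -> lands@9:R; in-air after throw: [b1@8:L b6@9:R b3@10:L b4@11:R b2@12:L b5@13:R]

Answer: ball1:lands@8:L ball3:lands@10:L ball4:lands@11:R ball2:lands@12:L ball5:lands@13:R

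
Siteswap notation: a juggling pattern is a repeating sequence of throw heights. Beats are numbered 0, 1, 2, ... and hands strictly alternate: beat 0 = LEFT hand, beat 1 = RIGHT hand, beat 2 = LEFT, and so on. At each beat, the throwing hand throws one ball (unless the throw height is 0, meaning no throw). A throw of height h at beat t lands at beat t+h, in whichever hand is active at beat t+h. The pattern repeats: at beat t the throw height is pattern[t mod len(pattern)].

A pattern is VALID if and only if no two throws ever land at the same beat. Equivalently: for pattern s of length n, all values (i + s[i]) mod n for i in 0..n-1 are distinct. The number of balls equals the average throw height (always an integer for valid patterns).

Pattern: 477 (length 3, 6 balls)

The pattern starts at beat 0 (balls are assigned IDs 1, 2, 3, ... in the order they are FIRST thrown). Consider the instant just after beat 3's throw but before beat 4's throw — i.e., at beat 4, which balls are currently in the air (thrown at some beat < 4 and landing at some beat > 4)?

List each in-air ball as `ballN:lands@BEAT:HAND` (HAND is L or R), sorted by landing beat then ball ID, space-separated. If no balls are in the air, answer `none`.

Beat 0 (L): throw ball1 h=4 -> lands@4:L; in-air after throw: [b1@4:L]
Beat 1 (R): throw ball2 h=7 -> lands@8:L; in-air after throw: [b1@4:L b2@8:L]
Beat 2 (L): throw ball3 h=7 -> lands@9:R; in-air after throw: [b1@4:L b2@8:L b3@9:R]
Beat 3 (R): throw ball4 h=4 -> lands@7:R; in-air after throw: [b1@4:L b4@7:R b2@8:L b3@9:R]
Beat 4 (L): throw ball1 h=7 -> lands@11:R; in-air after throw: [b4@7:R b2@8:L b3@9:R b1@11:R]

Answer: ball4:lands@7:R ball2:lands@8:L ball3:lands@9:R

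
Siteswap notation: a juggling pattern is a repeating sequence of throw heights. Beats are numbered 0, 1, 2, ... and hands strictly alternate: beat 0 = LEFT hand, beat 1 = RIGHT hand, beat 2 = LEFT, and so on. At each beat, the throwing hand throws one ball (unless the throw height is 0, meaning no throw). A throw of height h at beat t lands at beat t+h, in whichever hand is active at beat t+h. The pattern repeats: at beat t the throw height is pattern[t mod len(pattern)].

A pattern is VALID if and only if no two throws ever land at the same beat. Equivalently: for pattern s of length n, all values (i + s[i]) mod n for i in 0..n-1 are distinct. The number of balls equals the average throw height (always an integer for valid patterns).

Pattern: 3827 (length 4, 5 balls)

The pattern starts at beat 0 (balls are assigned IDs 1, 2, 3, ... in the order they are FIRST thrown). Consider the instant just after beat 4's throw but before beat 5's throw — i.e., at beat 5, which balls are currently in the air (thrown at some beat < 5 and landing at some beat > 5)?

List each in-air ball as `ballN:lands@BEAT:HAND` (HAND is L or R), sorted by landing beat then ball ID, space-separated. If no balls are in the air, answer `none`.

Beat 0 (L): throw ball1 h=3 -> lands@3:R; in-air after throw: [b1@3:R]
Beat 1 (R): throw ball2 h=8 -> lands@9:R; in-air after throw: [b1@3:R b2@9:R]
Beat 2 (L): throw ball3 h=2 -> lands@4:L; in-air after throw: [b1@3:R b3@4:L b2@9:R]
Beat 3 (R): throw ball1 h=7 -> lands@10:L; in-air after throw: [b3@4:L b2@9:R b1@10:L]
Beat 4 (L): throw ball3 h=3 -> lands@7:R; in-air after throw: [b3@7:R b2@9:R b1@10:L]
Beat 5 (R): throw ball4 h=8 -> lands@13:R; in-air after throw: [b3@7:R b2@9:R b1@10:L b4@13:R]

Answer: ball3:lands@7:R ball2:lands@9:R ball1:lands@10:L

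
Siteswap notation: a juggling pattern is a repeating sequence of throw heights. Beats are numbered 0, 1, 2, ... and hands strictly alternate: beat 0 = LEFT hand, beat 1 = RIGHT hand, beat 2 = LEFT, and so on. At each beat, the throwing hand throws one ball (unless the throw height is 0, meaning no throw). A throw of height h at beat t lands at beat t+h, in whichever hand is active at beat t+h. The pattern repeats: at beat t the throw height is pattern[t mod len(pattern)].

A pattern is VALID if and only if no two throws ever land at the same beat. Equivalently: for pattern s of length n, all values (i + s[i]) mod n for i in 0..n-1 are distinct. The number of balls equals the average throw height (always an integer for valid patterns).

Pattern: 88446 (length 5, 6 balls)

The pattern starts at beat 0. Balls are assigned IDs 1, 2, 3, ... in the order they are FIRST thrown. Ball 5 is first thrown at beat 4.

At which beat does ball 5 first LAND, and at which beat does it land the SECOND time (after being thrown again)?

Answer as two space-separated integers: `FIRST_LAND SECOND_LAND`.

Answer: 10 18

Derivation:
Beat 0 (L): throw ball1 h=8 -> lands@8:L; in-air after throw: [b1@8:L]
Beat 1 (R): throw ball2 h=8 -> lands@9:R; in-air after throw: [b1@8:L b2@9:R]
Beat 2 (L): throw ball3 h=4 -> lands@6:L; in-air after throw: [b3@6:L b1@8:L b2@9:R]
Beat 3 (R): throw ball4 h=4 -> lands@7:R; in-air after throw: [b3@6:L b4@7:R b1@8:L b2@9:R]
Beat 4 (L): throw ball5 h=6 -> lands@10:L; in-air after throw: [b3@6:L b4@7:R b1@8:L b2@9:R b5@10:L]
Beat 5 (R): throw ball6 h=8 -> lands@13:R; in-air after throw: [b3@6:L b4@7:R b1@8:L b2@9:R b5@10:L b6@13:R]
Beat 6 (L): throw ball3 h=8 -> lands@14:L; in-air after throw: [b4@7:R b1@8:L b2@9:R b5@10:L b6@13:R b3@14:L]
Beat 7 (R): throw ball4 h=4 -> lands@11:R; in-air after throw: [b1@8:L b2@9:R b5@10:L b4@11:R b6@13:R b3@14:L]
Beat 8 (L): throw ball1 h=4 -> lands@12:L; in-air after throw: [b2@9:R b5@10:L b4@11:R b1@12:L b6@13:R b3@14:L]
Beat 9 (R): throw ball2 h=6 -> lands@15:R; in-air after throw: [b5@10:L b4@11:R b1@12:L b6@13:R b3@14:L b2@15:R]
Beat 10 (L): throw ball5 h=8 -> lands@18:L; in-air after throw: [b4@11:R b1@12:L b6@13:R b3@14:L b2@15:R b5@18:L]
Beat 11 (R): throw ball4 h=8 -> lands@19:R; in-air after throw: [b1@12:L b6@13:R b3@14:L b2@15:R b5@18:L b4@19:R]
Beat 12 (L): throw ball1 h=4 -> lands@16:L; in-air after throw: [b6@13:R b3@14:L b2@15:R b1@16:L b5@18:L b4@19:R]
Beat 13 (R): throw ball6 h=4 -> lands@17:R; in-air after throw: [b3@14:L b2@15:R b1@16:L b6@17:R b5@18:L b4@19:R]
Beat 14 (L): throw ball3 h=6 -> lands@20:L; in-air after throw: [b2@15:R b1@16:L b6@17:R b5@18:L b4@19:R b3@20:L]
Beat 15 (R): throw ball2 h=8 -> lands@23:R; in-air after throw: [b1@16:L b6@17:R b5@18:L b4@19:R b3@20:L b2@23:R]
Beat 16 (L): throw ball1 h=8 -> lands@24:L; in-air after throw: [b6@17:R b5@18:L b4@19:R b3@20:L b2@23:R b1@24:L]
Beat 17 (R): throw ball6 h=4 -> lands@21:R; in-air after throw: [b5@18:L b4@19:R b3@20:L b6@21:R b2@23:R b1@24:L]
Beat 18 (L): throw ball5 h=4 -> lands@22:L; in-air after throw: [b4@19:R b3@20:L b6@21:R b5@22:L b2@23:R b1@24:L]
Ball 5: thrown@4 h=6 -> first land @10; rethrown@10 h=8 -> second land @18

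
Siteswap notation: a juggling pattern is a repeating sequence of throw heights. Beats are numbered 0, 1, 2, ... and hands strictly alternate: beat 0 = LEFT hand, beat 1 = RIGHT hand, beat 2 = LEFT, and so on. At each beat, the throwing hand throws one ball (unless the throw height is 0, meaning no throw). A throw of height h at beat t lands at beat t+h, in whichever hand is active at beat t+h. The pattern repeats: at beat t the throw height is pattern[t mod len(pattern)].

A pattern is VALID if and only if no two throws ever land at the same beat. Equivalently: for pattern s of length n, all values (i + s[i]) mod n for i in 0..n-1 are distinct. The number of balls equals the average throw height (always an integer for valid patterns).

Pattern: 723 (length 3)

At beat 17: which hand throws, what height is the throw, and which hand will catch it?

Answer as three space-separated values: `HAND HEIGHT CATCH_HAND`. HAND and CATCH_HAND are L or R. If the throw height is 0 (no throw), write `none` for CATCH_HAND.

Beat 17: 17 mod 2 = 1, so hand = R
Throw height = pattern[17 mod 3] = pattern[2] = 3
Lands at beat 17+3=20, 20 mod 2 = 0, so catch hand = L

Answer: R 3 L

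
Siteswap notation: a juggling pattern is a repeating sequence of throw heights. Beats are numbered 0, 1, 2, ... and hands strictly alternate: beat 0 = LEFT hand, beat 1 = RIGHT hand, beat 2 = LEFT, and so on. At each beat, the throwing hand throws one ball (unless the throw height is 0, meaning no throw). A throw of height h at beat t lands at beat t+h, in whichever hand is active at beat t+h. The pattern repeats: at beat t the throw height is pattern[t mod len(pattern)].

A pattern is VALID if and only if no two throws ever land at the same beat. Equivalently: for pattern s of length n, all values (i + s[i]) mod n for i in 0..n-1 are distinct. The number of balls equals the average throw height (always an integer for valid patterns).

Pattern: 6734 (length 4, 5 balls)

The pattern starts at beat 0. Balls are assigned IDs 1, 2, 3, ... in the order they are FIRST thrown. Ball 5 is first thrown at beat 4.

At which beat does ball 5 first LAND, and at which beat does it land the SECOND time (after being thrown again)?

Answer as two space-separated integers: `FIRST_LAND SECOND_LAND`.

Beat 0 (L): throw ball1 h=6 -> lands@6:L; in-air after throw: [b1@6:L]
Beat 1 (R): throw ball2 h=7 -> lands@8:L; in-air after throw: [b1@6:L b2@8:L]
Beat 2 (L): throw ball3 h=3 -> lands@5:R; in-air after throw: [b3@5:R b1@6:L b2@8:L]
Beat 3 (R): throw ball4 h=4 -> lands@7:R; in-air after throw: [b3@5:R b1@6:L b4@7:R b2@8:L]
Beat 4 (L): throw ball5 h=6 -> lands@10:L; in-air after throw: [b3@5:R b1@6:L b4@7:R b2@8:L b5@10:L]
Beat 5 (R): throw ball3 h=7 -> lands@12:L; in-air after throw: [b1@6:L b4@7:R b2@8:L b5@10:L b3@12:L]
Beat 6 (L): throw ball1 h=3 -> lands@9:R; in-air after throw: [b4@7:R b2@8:L b1@9:R b5@10:L b3@12:L]
Beat 7 (R): throw ball4 h=4 -> lands@11:R; in-air after throw: [b2@8:L b1@9:R b5@10:L b4@11:R b3@12:L]
Beat 8 (L): throw ball2 h=6 -> lands@14:L; in-air after throw: [b1@9:R b5@10:L b4@11:R b3@12:L b2@14:L]
Beat 9 (R): throw ball1 h=7 -> lands@16:L; in-air after throw: [b5@10:L b4@11:R b3@12:L b2@14:L b1@16:L]
Beat 10 (L): throw ball5 h=3 -> lands@13:R; in-air after throw: [b4@11:R b3@12:L b5@13:R b2@14:L b1@16:L]
Beat 11 (R): throw ball4 h=4 -> lands@15:R; in-air after throw: [b3@12:L b5@13:R b2@14:L b4@15:R b1@16:L]
Beat 12 (L): throw ball3 h=6 -> lands@18:L; in-air after throw: [b5@13:R b2@14:L b4@15:R b1@16:L b3@18:L]
Beat 13 (R): throw ball5 h=7 -> lands@20:L; in-air after throw: [b2@14:L b4@15:R b1@16:L b3@18:L b5@20:L]
Ball 5: thrown@4 h=6 -> first land @10; rethrown@10 h=3 -> second land @13

Answer: 10 13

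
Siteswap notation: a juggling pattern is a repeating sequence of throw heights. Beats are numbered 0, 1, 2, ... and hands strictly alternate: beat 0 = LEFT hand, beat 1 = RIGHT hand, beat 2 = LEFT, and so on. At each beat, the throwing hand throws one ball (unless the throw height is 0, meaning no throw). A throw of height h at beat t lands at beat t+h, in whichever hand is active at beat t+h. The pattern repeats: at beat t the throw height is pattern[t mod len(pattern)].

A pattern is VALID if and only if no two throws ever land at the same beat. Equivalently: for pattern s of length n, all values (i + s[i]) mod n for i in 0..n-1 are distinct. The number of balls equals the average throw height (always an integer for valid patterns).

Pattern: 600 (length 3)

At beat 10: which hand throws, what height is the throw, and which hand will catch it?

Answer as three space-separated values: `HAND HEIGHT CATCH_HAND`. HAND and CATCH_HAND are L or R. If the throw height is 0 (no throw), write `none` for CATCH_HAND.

Answer: L 0 none

Derivation:
Beat 10: 10 mod 2 = 0, so hand = L
Throw height = pattern[10 mod 3] = pattern[1] = 0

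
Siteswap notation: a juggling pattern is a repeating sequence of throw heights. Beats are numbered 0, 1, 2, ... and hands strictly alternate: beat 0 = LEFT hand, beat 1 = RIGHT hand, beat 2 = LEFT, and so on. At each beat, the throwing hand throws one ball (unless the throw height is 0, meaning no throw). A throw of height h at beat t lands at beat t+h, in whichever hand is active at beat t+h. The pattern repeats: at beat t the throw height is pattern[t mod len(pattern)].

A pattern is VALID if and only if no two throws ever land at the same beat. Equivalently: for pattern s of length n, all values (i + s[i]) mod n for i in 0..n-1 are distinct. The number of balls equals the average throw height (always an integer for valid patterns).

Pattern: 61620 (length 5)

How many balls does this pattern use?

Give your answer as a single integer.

Pattern = [6, 1, 6, 2, 0], length n = 5
  position 0: throw height = 6, running sum = 6
  position 1: throw height = 1, running sum = 7
  position 2: throw height = 6, running sum = 13
  position 3: throw height = 2, running sum = 15
  position 4: throw height = 0, running sum = 15
Total sum = 15; balls = sum / n = 15 / 5 = 3

Answer: 3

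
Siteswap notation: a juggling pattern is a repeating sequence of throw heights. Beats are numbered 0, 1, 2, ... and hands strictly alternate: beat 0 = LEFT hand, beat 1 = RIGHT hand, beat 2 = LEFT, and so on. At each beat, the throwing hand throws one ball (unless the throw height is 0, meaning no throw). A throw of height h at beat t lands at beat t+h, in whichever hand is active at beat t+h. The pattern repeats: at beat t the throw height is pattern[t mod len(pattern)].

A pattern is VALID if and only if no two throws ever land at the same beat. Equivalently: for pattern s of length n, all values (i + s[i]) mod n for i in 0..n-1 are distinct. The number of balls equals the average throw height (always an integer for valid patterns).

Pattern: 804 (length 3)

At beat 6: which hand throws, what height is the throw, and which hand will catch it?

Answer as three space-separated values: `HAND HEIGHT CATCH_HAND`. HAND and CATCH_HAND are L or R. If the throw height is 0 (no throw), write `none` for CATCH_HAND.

Answer: L 8 L

Derivation:
Beat 6: 6 mod 2 = 0, so hand = L
Throw height = pattern[6 mod 3] = pattern[0] = 8
Lands at beat 6+8=14, 14 mod 2 = 0, so catch hand = L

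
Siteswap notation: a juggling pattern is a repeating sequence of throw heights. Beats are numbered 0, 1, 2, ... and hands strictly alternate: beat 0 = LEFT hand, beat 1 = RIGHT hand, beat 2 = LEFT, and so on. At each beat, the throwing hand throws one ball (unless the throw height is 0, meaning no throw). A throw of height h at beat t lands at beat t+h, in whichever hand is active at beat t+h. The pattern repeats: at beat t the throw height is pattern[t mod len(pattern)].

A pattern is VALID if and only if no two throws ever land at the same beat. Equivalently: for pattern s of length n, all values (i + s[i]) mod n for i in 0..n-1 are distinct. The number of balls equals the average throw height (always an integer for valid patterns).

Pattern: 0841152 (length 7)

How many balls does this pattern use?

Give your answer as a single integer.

Answer: 3

Derivation:
Pattern = [0, 8, 4, 1, 1, 5, 2], length n = 7
  position 0: throw height = 0, running sum = 0
  position 1: throw height = 8, running sum = 8
  position 2: throw height = 4, running sum = 12
  position 3: throw height = 1, running sum = 13
  position 4: throw height = 1, running sum = 14
  position 5: throw height = 5, running sum = 19
  position 6: throw height = 2, running sum = 21
Total sum = 21; balls = sum / n = 21 / 7 = 3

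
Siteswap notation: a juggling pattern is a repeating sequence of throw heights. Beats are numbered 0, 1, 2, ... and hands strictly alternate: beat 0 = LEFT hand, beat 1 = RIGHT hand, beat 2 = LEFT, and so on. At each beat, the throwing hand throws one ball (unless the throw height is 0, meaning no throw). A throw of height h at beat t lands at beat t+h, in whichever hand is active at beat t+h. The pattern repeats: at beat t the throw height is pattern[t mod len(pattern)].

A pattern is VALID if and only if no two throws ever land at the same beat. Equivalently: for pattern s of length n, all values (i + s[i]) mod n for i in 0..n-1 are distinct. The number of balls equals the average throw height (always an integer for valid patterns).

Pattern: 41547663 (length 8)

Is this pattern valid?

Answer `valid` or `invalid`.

i=0: (i + s[i]) mod n = (0 + 4) mod 8 = 4
i=1: (i + s[i]) mod n = (1 + 1) mod 8 = 2
i=2: (i + s[i]) mod n = (2 + 5) mod 8 = 7
i=3: (i + s[i]) mod n = (3 + 4) mod 8 = 7
i=4: (i + s[i]) mod n = (4 + 7) mod 8 = 3
i=5: (i + s[i]) mod n = (5 + 6) mod 8 = 3
i=6: (i + s[i]) mod n = (6 + 6) mod 8 = 4
i=7: (i + s[i]) mod n = (7 + 3) mod 8 = 2
Residues: [4, 2, 7, 7, 3, 3, 4, 2], distinct: False

Answer: invalid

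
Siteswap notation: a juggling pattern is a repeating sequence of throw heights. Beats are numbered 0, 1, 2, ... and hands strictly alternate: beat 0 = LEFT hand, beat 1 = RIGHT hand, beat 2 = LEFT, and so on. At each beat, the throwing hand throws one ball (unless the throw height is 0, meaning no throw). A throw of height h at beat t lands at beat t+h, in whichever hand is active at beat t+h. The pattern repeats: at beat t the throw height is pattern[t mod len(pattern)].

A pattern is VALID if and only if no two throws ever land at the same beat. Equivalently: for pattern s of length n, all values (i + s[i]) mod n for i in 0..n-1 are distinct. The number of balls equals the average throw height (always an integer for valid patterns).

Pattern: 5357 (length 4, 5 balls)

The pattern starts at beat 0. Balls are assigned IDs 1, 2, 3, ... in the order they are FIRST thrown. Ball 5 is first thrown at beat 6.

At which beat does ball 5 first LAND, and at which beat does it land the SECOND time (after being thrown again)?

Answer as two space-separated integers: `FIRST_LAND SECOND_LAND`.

Answer: 11 18

Derivation:
Beat 0 (L): throw ball1 h=5 -> lands@5:R; in-air after throw: [b1@5:R]
Beat 1 (R): throw ball2 h=3 -> lands@4:L; in-air after throw: [b2@4:L b1@5:R]
Beat 2 (L): throw ball3 h=5 -> lands@7:R; in-air after throw: [b2@4:L b1@5:R b3@7:R]
Beat 3 (R): throw ball4 h=7 -> lands@10:L; in-air after throw: [b2@4:L b1@5:R b3@7:R b4@10:L]
Beat 4 (L): throw ball2 h=5 -> lands@9:R; in-air after throw: [b1@5:R b3@7:R b2@9:R b4@10:L]
Beat 5 (R): throw ball1 h=3 -> lands@8:L; in-air after throw: [b3@7:R b1@8:L b2@9:R b4@10:L]
Beat 6 (L): throw ball5 h=5 -> lands@11:R; in-air after throw: [b3@7:R b1@8:L b2@9:R b4@10:L b5@11:R]
Beat 7 (R): throw ball3 h=7 -> lands@14:L; in-air after throw: [b1@8:L b2@9:R b4@10:L b5@11:R b3@14:L]
Beat 8 (L): throw ball1 h=5 -> lands@13:R; in-air after throw: [b2@9:R b4@10:L b5@11:R b1@13:R b3@14:L]
Beat 9 (R): throw ball2 h=3 -> lands@12:L; in-air after throw: [b4@10:L b5@11:R b2@12:L b1@13:R b3@14:L]
Beat 10 (L): throw ball4 h=5 -> lands@15:R; in-air after throw: [b5@11:R b2@12:L b1@13:R b3@14:L b4@15:R]
Beat 11 (R): throw ball5 h=7 -> lands@18:L; in-air after throw: [b2@12:L b1@13:R b3@14:L b4@15:R b5@18:L]
Beat 12 (L): throw ball2 h=5 -> lands@17:R; in-air after throw: [b1@13:R b3@14:L b4@15:R b2@17:R b5@18:L]
Beat 13 (R): throw ball1 h=3 -> lands@16:L; in-air after throw: [b3@14:L b4@15:R b1@16:L b2@17:R b5@18:L]
Beat 14 (L): throw ball3 h=5 -> lands@19:R; in-air after throw: [b4@15:R b1@16:L b2@17:R b5@18:L b3@19:R]
Beat 15 (R): throw ball4 h=7 -> lands@22:L; in-air after throw: [b1@16:L b2@17:R b5@18:L b3@19:R b4@22:L]
Beat 16 (L): throw ball1 h=5 -> lands@21:R; in-air after throw: [b2@17:R b5@18:L b3@19:R b1@21:R b4@22:L]
Beat 17 (R): throw ball2 h=3 -> lands@20:L; in-air after throw: [b5@18:L b3@19:R b2@20:L b1@21:R b4@22:L]
Beat 18 (L): throw ball5 h=5 -> lands@23:R; in-air after throw: [b3@19:R b2@20:L b1@21:R b4@22:L b5@23:R]
Ball 5: thrown@6 h=5 -> first land @11; rethrown@11 h=7 -> second land @18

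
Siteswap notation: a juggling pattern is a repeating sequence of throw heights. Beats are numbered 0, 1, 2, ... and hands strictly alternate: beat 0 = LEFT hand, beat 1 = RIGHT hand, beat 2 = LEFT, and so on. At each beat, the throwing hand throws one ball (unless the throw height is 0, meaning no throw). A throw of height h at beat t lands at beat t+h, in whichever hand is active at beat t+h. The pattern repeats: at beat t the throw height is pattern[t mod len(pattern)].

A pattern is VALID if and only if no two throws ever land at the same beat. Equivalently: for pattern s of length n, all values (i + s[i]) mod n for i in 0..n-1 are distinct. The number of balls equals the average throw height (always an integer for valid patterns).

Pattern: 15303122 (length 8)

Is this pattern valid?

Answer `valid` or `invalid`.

i=0: (i + s[i]) mod n = (0 + 1) mod 8 = 1
i=1: (i + s[i]) mod n = (1 + 5) mod 8 = 6
i=2: (i + s[i]) mod n = (2 + 3) mod 8 = 5
i=3: (i + s[i]) mod n = (3 + 0) mod 8 = 3
i=4: (i + s[i]) mod n = (4 + 3) mod 8 = 7
i=5: (i + s[i]) mod n = (5 + 1) mod 8 = 6
i=6: (i + s[i]) mod n = (6 + 2) mod 8 = 0
i=7: (i + s[i]) mod n = (7 + 2) mod 8 = 1
Residues: [1, 6, 5, 3, 7, 6, 0, 1], distinct: False

Answer: invalid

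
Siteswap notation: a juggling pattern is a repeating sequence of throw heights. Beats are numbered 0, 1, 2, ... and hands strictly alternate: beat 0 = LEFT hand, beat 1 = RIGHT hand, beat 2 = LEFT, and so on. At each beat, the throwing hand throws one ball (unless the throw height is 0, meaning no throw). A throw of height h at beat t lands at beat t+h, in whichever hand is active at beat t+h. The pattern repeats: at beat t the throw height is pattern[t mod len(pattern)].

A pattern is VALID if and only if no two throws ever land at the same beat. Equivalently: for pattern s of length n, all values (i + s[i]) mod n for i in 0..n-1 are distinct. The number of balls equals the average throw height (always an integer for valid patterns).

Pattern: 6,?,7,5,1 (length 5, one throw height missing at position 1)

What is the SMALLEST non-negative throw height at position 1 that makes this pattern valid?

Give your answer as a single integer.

Answer: 1

Derivation:
i=0: (0 + 6) mod 5 = 1
i=1: s[i]=? (unknown)
i=2: (2 + 7) mod 5 = 4
i=3: (3 + 5) mod 5 = 3
i=4: (4 + 1) mod 5 = 0
Known residues: [0, 1, 3, 4]; need a permutation of 0..4, so missing residue r = 2
Need (1 + s) mod 5 = 2; smallest s = (2 - 1) mod 5 = 1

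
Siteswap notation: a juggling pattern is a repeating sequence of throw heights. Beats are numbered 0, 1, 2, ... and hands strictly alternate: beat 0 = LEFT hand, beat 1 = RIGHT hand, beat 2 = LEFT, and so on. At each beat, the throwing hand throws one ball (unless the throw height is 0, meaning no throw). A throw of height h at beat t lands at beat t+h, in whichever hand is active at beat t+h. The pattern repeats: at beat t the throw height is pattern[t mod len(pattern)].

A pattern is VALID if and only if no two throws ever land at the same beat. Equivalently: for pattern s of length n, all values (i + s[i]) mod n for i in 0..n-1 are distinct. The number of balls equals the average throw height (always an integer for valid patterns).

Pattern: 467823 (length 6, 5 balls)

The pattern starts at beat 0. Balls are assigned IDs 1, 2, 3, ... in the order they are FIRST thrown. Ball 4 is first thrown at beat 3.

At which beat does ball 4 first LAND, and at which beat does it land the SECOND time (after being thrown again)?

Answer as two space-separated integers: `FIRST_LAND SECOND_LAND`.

Beat 0 (L): throw ball1 h=4 -> lands@4:L; in-air after throw: [b1@4:L]
Beat 1 (R): throw ball2 h=6 -> lands@7:R; in-air after throw: [b1@4:L b2@7:R]
Beat 2 (L): throw ball3 h=7 -> lands@9:R; in-air after throw: [b1@4:L b2@7:R b3@9:R]
Beat 3 (R): throw ball4 h=8 -> lands@11:R; in-air after throw: [b1@4:L b2@7:R b3@9:R b4@11:R]
Beat 4 (L): throw ball1 h=2 -> lands@6:L; in-air after throw: [b1@6:L b2@7:R b3@9:R b4@11:R]
Beat 5 (R): throw ball5 h=3 -> lands@8:L; in-air after throw: [b1@6:L b2@7:R b5@8:L b3@9:R b4@11:R]
Beat 6 (L): throw ball1 h=4 -> lands@10:L; in-air after throw: [b2@7:R b5@8:L b3@9:R b1@10:L b4@11:R]
Beat 7 (R): throw ball2 h=6 -> lands@13:R; in-air after throw: [b5@8:L b3@9:R b1@10:L b4@11:R b2@13:R]
Beat 8 (L): throw ball5 h=7 -> lands@15:R; in-air after throw: [b3@9:R b1@10:L b4@11:R b2@13:R b5@15:R]
Beat 9 (R): throw ball3 h=8 -> lands@17:R; in-air after throw: [b1@10:L b4@11:R b2@13:R b5@15:R b3@17:R]
Beat 10 (L): throw ball1 h=2 -> lands@12:L; in-air after throw: [b4@11:R b1@12:L b2@13:R b5@15:R b3@17:R]
Beat 11 (R): throw ball4 h=3 -> lands@14:L; in-air after throw: [b1@12:L b2@13:R b4@14:L b5@15:R b3@17:R]
Beat 12 (L): throw ball1 h=4 -> lands@16:L; in-air after throw: [b2@13:R b4@14:L b5@15:R b1@16:L b3@17:R]
Beat 13 (R): throw ball2 h=6 -> lands@19:R; in-air after throw: [b4@14:L b5@15:R b1@16:L b3@17:R b2@19:R]
Beat 14 (L): throw ball4 h=7 -> lands@21:R; in-air after throw: [b5@15:R b1@16:L b3@17:R b2@19:R b4@21:R]
Ball 4: thrown@3 h=8 -> first land @11; rethrown@11 h=3 -> second land @14

Answer: 11 14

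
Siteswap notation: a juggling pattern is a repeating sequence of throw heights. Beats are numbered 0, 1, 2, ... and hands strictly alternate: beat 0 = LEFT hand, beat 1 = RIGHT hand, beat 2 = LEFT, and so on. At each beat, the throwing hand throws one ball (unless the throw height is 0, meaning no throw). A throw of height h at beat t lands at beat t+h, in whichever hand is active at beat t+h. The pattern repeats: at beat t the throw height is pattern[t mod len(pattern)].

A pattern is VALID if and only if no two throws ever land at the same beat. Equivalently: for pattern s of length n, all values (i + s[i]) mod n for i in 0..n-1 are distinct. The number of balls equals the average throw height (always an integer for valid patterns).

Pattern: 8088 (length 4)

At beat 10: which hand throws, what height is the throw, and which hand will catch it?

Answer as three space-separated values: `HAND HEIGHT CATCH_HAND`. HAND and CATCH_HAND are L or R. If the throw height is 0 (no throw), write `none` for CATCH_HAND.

Beat 10: 10 mod 2 = 0, so hand = L
Throw height = pattern[10 mod 4] = pattern[2] = 8
Lands at beat 10+8=18, 18 mod 2 = 0, so catch hand = L

Answer: L 8 L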